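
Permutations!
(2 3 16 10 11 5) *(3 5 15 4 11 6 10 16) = (16)(2 5)(4 11 15)(6 10) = [0, 1, 5, 3, 11, 2, 10, 7, 8, 9, 6, 15, 12, 13, 14, 4, 16]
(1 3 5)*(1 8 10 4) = (1 3 5 8 10 4) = [0, 3, 2, 5, 1, 8, 6, 7, 10, 9, 4]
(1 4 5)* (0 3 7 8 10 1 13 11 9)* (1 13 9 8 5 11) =(0 3 7 5 9)(1 4 11 8 10 13) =[3, 4, 2, 7, 11, 9, 6, 5, 10, 0, 13, 8, 12, 1]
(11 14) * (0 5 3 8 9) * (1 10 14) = (0 5 3 8 9)(1 10 14 11) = [5, 10, 2, 8, 4, 3, 6, 7, 9, 0, 14, 1, 12, 13, 11]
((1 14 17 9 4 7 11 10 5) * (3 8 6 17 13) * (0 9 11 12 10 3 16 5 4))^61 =(0 9)(1 14 13 16 5)(3 8 6 17 11)(4 7 12 10) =((0 9)(1 14 13 16 5)(3 8 6 17 11)(4 7 12 10))^61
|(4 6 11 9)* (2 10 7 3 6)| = 8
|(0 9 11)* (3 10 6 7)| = 12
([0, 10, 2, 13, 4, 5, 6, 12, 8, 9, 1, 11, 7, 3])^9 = (1 10)(3 13)(7 12)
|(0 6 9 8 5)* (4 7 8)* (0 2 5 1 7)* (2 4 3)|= 21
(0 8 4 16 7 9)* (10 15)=(0 8 4 16 7 9)(10 15)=[8, 1, 2, 3, 16, 5, 6, 9, 4, 0, 15, 11, 12, 13, 14, 10, 7]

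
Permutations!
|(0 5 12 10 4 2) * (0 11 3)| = |(0 5 12 10 4 2 11 3)| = 8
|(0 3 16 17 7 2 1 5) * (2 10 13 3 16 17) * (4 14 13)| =35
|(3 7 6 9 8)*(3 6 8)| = |(3 7 8 6 9)| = 5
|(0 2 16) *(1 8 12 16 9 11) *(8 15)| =9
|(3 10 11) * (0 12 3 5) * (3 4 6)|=8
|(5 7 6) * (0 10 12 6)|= 6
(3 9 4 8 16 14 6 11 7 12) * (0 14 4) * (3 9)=(0 14 6 11 7 12 9)(4 8 16)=[14, 1, 2, 3, 8, 5, 11, 12, 16, 0, 10, 7, 9, 13, 6, 15, 4]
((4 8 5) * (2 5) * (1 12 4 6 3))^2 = (1 4 2 6)(3 12 8 5)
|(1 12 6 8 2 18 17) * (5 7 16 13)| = |(1 12 6 8 2 18 17)(5 7 16 13)| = 28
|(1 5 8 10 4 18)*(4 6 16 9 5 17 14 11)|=|(1 17 14 11 4 18)(5 8 10 6 16 9)|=6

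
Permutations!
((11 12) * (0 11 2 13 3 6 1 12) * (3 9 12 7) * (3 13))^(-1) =(0 11)(1 6 3 2 12 9 13 7)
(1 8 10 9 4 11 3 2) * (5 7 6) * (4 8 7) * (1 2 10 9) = (1 7 6 5 4 11 3 10)(8 9) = [0, 7, 2, 10, 11, 4, 5, 6, 9, 8, 1, 3]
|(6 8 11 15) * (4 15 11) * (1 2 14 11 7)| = 20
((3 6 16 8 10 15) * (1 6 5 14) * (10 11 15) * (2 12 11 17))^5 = ((1 6 16 8 17 2 12 11 15 3 5 14))^5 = (1 2 5 8 15 6 12 14 17 3 16 11)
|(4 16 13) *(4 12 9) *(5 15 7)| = 15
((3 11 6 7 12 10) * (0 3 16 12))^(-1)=(0 7 6 11 3)(10 12 16)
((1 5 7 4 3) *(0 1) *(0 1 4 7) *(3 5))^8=(7)(0 5 4)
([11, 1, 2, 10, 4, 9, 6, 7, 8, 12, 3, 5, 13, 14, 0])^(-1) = (0 14 13 12 9 5 11)(3 10)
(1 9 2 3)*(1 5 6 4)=(1 9 2 3 5 6 4)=[0, 9, 3, 5, 1, 6, 4, 7, 8, 2]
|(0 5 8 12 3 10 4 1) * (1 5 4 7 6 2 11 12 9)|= |(0 4 5 8 9 1)(2 11 12 3 10 7 6)|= 42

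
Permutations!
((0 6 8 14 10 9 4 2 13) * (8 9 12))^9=(0 4)(2 6)(8 14 10 12)(9 13)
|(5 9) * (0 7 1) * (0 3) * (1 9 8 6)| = |(0 7 9 5 8 6 1 3)| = 8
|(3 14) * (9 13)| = 2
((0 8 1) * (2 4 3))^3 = (8)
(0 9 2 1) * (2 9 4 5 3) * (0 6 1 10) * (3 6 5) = (0 4 3 2 10)(1 5 6) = [4, 5, 10, 2, 3, 6, 1, 7, 8, 9, 0]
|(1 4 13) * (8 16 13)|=|(1 4 8 16 13)|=5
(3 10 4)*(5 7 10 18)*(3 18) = (4 18 5 7 10) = [0, 1, 2, 3, 18, 7, 6, 10, 8, 9, 4, 11, 12, 13, 14, 15, 16, 17, 5]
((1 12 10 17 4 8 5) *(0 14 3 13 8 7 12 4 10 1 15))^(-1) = (0 15 5 8 13 3 14)(1 12 7 4)(10 17)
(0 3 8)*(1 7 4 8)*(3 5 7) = [5, 3, 2, 1, 8, 7, 6, 4, 0] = (0 5 7 4 8)(1 3)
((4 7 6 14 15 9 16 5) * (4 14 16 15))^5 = ((4 7 6 16 5 14)(9 15))^5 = (4 14 5 16 6 7)(9 15)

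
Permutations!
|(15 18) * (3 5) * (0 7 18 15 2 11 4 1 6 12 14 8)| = 22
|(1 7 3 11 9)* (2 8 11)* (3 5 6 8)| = 14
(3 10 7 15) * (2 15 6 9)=[0, 1, 15, 10, 4, 5, 9, 6, 8, 2, 7, 11, 12, 13, 14, 3]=(2 15 3 10 7 6 9)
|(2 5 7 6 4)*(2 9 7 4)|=|(2 5 4 9 7 6)|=6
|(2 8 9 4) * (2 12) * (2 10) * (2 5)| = |(2 8 9 4 12 10 5)| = 7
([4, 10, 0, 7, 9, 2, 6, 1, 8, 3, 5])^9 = [0, 1, 2, 3, 4, 5, 6, 7, 8, 9, 10]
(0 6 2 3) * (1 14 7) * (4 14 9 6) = (0 4 14 7 1 9 6 2 3) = [4, 9, 3, 0, 14, 5, 2, 1, 8, 6, 10, 11, 12, 13, 7]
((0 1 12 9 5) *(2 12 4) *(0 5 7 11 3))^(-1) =(0 3 11 7 9 12 2 4 1) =((0 1 4 2 12 9 7 11 3))^(-1)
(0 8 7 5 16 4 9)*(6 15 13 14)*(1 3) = (0 8 7 5 16 4 9)(1 3)(6 15 13 14) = [8, 3, 2, 1, 9, 16, 15, 5, 7, 0, 10, 11, 12, 14, 6, 13, 4]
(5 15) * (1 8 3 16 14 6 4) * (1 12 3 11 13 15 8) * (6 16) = [0, 1, 2, 6, 12, 8, 4, 7, 11, 9, 10, 13, 3, 15, 16, 5, 14] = (3 6 4 12)(5 8 11 13 15)(14 16)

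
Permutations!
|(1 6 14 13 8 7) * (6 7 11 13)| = 6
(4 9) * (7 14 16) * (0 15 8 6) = (0 15 8 6)(4 9)(7 14 16) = [15, 1, 2, 3, 9, 5, 0, 14, 6, 4, 10, 11, 12, 13, 16, 8, 7]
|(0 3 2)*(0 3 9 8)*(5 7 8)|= 10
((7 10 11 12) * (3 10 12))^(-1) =((3 10 11)(7 12))^(-1) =(3 11 10)(7 12)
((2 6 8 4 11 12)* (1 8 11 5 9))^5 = ((1 8 4 5 9)(2 6 11 12))^5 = (2 6 11 12)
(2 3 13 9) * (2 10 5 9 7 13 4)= (2 3 4)(5 9 10)(7 13)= [0, 1, 3, 4, 2, 9, 6, 13, 8, 10, 5, 11, 12, 7]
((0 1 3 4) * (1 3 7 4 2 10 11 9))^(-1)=((0 3 2 10 11 9 1 7 4))^(-1)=(0 4 7 1 9 11 10 2 3)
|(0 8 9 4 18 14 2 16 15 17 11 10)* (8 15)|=|(0 15 17 11 10)(2 16 8 9 4 18 14)|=35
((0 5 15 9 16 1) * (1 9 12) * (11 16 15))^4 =((0 5 11 16 9 15 12 1))^4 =(0 9)(1 16)(5 15)(11 12)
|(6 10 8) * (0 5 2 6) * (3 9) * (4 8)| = 14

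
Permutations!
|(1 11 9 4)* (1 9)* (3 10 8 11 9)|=7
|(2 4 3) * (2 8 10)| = 5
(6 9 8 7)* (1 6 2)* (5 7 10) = [0, 6, 1, 3, 4, 7, 9, 2, 10, 8, 5] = (1 6 9 8 10 5 7 2)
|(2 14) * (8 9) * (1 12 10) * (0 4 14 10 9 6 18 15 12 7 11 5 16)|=|(0 4 14 2 10 1 7 11 5 16)(6 18 15 12 9 8)|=30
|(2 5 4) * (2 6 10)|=|(2 5 4 6 10)|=5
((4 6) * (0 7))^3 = (0 7)(4 6)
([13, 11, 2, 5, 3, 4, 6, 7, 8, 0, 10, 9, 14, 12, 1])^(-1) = (0 9 11 1 14 12 13)(3 4 5)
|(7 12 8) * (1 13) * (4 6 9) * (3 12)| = 12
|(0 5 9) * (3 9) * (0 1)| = |(0 5 3 9 1)| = 5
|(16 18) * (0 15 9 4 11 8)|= 6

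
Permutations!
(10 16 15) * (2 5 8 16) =[0, 1, 5, 3, 4, 8, 6, 7, 16, 9, 2, 11, 12, 13, 14, 10, 15] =(2 5 8 16 15 10)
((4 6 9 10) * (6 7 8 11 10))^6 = ((4 7 8 11 10)(6 9))^6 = (4 7 8 11 10)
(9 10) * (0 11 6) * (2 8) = (0 11 6)(2 8)(9 10) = [11, 1, 8, 3, 4, 5, 0, 7, 2, 10, 9, 6]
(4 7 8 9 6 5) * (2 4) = [0, 1, 4, 3, 7, 2, 5, 8, 9, 6] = (2 4 7 8 9 6 5)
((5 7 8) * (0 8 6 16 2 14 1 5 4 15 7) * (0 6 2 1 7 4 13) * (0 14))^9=((0 8 13 14 7 2)(1 5 6 16)(4 15))^9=(0 14)(1 5 6 16)(2 13)(4 15)(7 8)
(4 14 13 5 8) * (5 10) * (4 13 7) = [0, 1, 2, 3, 14, 8, 6, 4, 13, 9, 5, 11, 12, 10, 7] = (4 14 7)(5 8 13 10)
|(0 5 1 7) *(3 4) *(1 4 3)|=|(0 5 4 1 7)|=5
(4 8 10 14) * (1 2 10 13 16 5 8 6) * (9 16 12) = (1 2 10 14 4 6)(5 8 13 12 9 16) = [0, 2, 10, 3, 6, 8, 1, 7, 13, 16, 14, 11, 9, 12, 4, 15, 5]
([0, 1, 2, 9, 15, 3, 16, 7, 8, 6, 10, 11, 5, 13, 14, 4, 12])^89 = (3 5 12 16 6 9)(4 15)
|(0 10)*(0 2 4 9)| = 5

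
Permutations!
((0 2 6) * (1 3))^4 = (0 2 6)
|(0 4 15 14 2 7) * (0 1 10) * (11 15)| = 9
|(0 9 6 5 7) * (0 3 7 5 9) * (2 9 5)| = |(2 9 6 5)(3 7)| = 4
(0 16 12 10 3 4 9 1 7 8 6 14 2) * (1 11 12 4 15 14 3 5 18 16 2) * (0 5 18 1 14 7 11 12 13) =(0 2 5 1 11 13)(3 15 7 8 6)(4 9 12 10 18 16) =[2, 11, 5, 15, 9, 1, 3, 8, 6, 12, 18, 13, 10, 0, 14, 7, 4, 17, 16]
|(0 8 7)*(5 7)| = 4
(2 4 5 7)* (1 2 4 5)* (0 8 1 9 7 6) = (0 8 1 2 5 6)(4 9 7) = [8, 2, 5, 3, 9, 6, 0, 4, 1, 7]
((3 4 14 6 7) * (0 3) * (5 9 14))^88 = (14)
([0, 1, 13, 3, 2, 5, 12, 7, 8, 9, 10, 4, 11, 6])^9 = (2 12)(4 6)(11 13)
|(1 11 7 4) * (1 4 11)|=|(7 11)|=2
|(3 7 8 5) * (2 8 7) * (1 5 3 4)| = |(1 5 4)(2 8 3)| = 3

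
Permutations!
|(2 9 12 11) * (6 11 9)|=6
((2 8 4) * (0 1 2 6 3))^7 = (8)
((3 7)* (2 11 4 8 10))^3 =(2 8 11 10 4)(3 7)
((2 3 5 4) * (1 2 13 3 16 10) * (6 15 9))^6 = (1 16)(2 10)(3 4)(5 13)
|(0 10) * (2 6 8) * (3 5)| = |(0 10)(2 6 8)(3 5)| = 6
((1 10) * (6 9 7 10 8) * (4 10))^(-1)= ((1 8 6 9 7 4 10))^(-1)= (1 10 4 7 9 6 8)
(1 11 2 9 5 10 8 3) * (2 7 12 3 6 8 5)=(1 11 7 12 3)(2 9)(5 10)(6 8)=[0, 11, 9, 1, 4, 10, 8, 12, 6, 2, 5, 7, 3]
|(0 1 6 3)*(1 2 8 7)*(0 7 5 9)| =|(0 2 8 5 9)(1 6 3 7)| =20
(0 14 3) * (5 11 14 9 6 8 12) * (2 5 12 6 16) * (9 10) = (0 10 9 16 2 5 11 14 3)(6 8) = [10, 1, 5, 0, 4, 11, 8, 7, 6, 16, 9, 14, 12, 13, 3, 15, 2]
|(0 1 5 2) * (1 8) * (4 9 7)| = 15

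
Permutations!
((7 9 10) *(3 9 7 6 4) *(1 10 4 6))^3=(1 10)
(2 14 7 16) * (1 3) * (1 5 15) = [0, 3, 14, 5, 4, 15, 6, 16, 8, 9, 10, 11, 12, 13, 7, 1, 2] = (1 3 5 15)(2 14 7 16)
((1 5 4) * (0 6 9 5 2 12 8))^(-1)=((0 6 9 5 4 1 2 12 8))^(-1)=(0 8 12 2 1 4 5 9 6)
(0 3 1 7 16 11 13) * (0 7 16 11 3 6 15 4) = [6, 16, 2, 1, 0, 5, 15, 11, 8, 9, 10, 13, 12, 7, 14, 4, 3] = (0 6 15 4)(1 16 3)(7 11 13)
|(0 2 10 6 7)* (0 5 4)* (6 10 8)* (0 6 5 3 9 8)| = |(10)(0 2)(3 9 8 5 4 6 7)| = 14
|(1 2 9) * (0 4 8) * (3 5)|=6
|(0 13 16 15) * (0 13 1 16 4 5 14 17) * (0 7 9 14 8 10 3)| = 20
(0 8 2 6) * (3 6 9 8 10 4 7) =(0 10 4 7 3 6)(2 9 8) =[10, 1, 9, 6, 7, 5, 0, 3, 2, 8, 4]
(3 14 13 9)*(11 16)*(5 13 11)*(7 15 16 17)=(3 14 11 17 7 15 16 5 13 9)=[0, 1, 2, 14, 4, 13, 6, 15, 8, 3, 10, 17, 12, 9, 11, 16, 5, 7]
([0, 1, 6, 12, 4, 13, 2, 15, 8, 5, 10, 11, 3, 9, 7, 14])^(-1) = (2 6)(3 12)(5 9 13)(7 14 15)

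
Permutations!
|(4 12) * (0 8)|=|(0 8)(4 12)|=2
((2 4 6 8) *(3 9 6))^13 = (2 4 3 9 6 8)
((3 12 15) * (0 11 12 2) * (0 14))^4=((0 11 12 15 3 2 14))^4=(0 3 11 2 12 14 15)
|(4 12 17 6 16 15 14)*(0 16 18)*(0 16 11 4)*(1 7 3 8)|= 20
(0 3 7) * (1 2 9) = [3, 2, 9, 7, 4, 5, 6, 0, 8, 1] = (0 3 7)(1 2 9)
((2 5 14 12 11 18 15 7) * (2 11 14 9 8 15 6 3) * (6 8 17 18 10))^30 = (2 15)(3 8)(5 7)(6 18)(9 11)(10 17)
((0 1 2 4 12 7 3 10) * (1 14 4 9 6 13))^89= ((0 14 4 12 7 3 10)(1 2 9 6 13))^89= (0 3 12 14 10 7 4)(1 13 6 9 2)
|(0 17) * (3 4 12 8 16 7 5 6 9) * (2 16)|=10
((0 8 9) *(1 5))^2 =((0 8 9)(1 5))^2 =(0 9 8)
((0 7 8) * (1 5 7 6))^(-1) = ((0 6 1 5 7 8))^(-1) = (0 8 7 5 1 6)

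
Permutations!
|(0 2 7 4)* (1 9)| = |(0 2 7 4)(1 9)| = 4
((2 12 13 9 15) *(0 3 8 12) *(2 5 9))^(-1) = (0 2 13 12 8 3)(5 15 9)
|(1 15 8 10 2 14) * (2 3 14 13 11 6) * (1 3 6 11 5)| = |(1 15 8 10 6 2 13 5)(3 14)| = 8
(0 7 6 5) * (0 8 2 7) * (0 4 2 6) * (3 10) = (0 4 2 7)(3 10)(5 8 6) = [4, 1, 7, 10, 2, 8, 5, 0, 6, 9, 3]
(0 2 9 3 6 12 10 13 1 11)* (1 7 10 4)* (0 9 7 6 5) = [2, 11, 7, 5, 1, 0, 12, 10, 8, 3, 13, 9, 4, 6] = (0 2 7 10 13 6 12 4 1 11 9 3 5)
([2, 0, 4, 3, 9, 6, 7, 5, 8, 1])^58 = (0 9 2 1 4)(5 6 7)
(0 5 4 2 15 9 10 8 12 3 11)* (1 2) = (0 5 4 1 2 15 9 10 8 12 3 11) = [5, 2, 15, 11, 1, 4, 6, 7, 12, 10, 8, 0, 3, 13, 14, 9]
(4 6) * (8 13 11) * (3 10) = [0, 1, 2, 10, 6, 5, 4, 7, 13, 9, 3, 8, 12, 11] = (3 10)(4 6)(8 13 11)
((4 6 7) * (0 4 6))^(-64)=(7)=((0 4)(6 7))^(-64)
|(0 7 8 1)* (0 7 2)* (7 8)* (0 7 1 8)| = |(8)(0 2 7 1)| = 4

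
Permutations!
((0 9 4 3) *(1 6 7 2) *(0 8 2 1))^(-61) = (0 2 8 3 4 9)(1 7 6)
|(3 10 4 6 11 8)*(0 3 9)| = 8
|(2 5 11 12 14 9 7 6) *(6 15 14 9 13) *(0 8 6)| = 12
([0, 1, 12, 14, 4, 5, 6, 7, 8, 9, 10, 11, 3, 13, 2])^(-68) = [0, 1, 2, 3, 4, 5, 6, 7, 8, 9, 10, 11, 12, 13, 14]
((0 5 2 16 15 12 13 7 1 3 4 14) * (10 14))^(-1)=(0 14 10 4 3 1 7 13 12 15 16 2 5)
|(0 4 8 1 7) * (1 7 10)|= 4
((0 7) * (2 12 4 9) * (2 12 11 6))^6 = (12)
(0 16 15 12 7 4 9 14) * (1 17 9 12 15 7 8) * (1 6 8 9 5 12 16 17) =[17, 1, 2, 3, 16, 12, 8, 4, 6, 14, 10, 11, 9, 13, 0, 15, 7, 5] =(0 17 5 12 9 14)(4 16 7)(6 8)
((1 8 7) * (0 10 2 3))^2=((0 10 2 3)(1 8 7))^2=(0 2)(1 7 8)(3 10)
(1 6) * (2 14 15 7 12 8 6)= (1 2 14 15 7 12 8 6)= [0, 2, 14, 3, 4, 5, 1, 12, 6, 9, 10, 11, 8, 13, 15, 7]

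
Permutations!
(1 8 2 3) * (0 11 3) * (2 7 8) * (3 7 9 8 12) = (0 11 7 12 3 1 2)(8 9) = [11, 2, 0, 1, 4, 5, 6, 12, 9, 8, 10, 7, 3]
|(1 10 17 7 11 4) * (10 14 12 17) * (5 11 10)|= |(1 14 12 17 7 10 5 11 4)|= 9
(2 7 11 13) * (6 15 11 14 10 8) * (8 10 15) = (2 7 14 15 11 13)(6 8) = [0, 1, 7, 3, 4, 5, 8, 14, 6, 9, 10, 13, 12, 2, 15, 11]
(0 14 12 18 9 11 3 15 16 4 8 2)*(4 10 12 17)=(0 14 17 4 8 2)(3 15 16 10 12 18 9 11)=[14, 1, 0, 15, 8, 5, 6, 7, 2, 11, 12, 3, 18, 13, 17, 16, 10, 4, 9]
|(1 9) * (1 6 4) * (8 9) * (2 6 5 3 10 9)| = |(1 8 2 6 4)(3 10 9 5)| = 20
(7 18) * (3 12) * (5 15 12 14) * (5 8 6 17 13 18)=(3 14 8 6 17 13 18 7 5 15 12)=[0, 1, 2, 14, 4, 15, 17, 5, 6, 9, 10, 11, 3, 18, 8, 12, 16, 13, 7]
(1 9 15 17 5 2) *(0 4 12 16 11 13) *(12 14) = (0 4 14 12 16 11 13)(1 9 15 17 5 2) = [4, 9, 1, 3, 14, 2, 6, 7, 8, 15, 10, 13, 16, 0, 12, 17, 11, 5]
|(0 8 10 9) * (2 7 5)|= |(0 8 10 9)(2 7 5)|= 12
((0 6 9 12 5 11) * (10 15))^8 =((0 6 9 12 5 11)(10 15))^8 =(15)(0 9 5)(6 12 11)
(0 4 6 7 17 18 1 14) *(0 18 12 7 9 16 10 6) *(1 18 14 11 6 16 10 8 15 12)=[4, 11, 2, 3, 0, 5, 9, 17, 15, 10, 16, 6, 7, 13, 14, 12, 8, 1, 18]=(18)(0 4)(1 11 6 9 10 16 8 15 12 7 17)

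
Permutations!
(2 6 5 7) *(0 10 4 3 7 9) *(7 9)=(0 10 4 3 9)(2 6 5 7)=[10, 1, 6, 9, 3, 7, 5, 2, 8, 0, 4]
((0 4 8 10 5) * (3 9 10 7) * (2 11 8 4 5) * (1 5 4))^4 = (2 3 11 9 8 10 7)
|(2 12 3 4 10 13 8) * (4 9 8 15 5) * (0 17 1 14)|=20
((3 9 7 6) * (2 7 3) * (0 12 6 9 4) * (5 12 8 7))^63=(0 9)(2 6 12 5)(3 8)(4 7)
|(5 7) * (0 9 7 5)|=|(0 9 7)|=3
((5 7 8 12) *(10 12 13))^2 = (5 8 10)(7 13 12)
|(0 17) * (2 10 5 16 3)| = |(0 17)(2 10 5 16 3)| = 10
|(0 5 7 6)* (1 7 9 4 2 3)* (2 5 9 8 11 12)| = |(0 9 4 5 8 11 12 2 3 1 7 6)| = 12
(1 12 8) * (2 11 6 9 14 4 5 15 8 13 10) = [0, 12, 11, 3, 5, 15, 9, 7, 1, 14, 2, 6, 13, 10, 4, 8] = (1 12 13 10 2 11 6 9 14 4 5 15 8)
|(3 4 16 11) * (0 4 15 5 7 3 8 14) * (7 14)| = |(0 4 16 11 8 7 3 15 5 14)| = 10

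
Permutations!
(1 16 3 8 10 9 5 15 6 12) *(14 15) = (1 16 3 8 10 9 5 14 15 6 12) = [0, 16, 2, 8, 4, 14, 12, 7, 10, 5, 9, 11, 1, 13, 15, 6, 3]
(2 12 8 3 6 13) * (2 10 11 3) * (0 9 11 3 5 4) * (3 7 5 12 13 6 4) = [9, 1, 13, 4, 0, 3, 6, 5, 2, 11, 7, 12, 8, 10] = (0 9 11 12 8 2 13 10 7 5 3 4)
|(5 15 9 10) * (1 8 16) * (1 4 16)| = |(1 8)(4 16)(5 15 9 10)| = 4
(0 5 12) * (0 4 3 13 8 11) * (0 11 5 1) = (0 1)(3 13 8 5 12 4) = [1, 0, 2, 13, 3, 12, 6, 7, 5, 9, 10, 11, 4, 8]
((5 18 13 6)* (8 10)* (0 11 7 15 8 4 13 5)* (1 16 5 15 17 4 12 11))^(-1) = ((0 1 16 5 18 15 8 10 12 11 7 17 4 13 6))^(-1) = (0 6 13 4 17 7 11 12 10 8 15 18 5 16 1)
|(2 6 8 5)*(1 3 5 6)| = 4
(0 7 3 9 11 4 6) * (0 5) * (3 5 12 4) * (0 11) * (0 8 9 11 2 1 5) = (0 7)(1 5 2)(3 11)(4 6 12)(8 9) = [7, 5, 1, 11, 6, 2, 12, 0, 9, 8, 10, 3, 4]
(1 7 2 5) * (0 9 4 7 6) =[9, 6, 5, 3, 7, 1, 0, 2, 8, 4] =(0 9 4 7 2 5 1 6)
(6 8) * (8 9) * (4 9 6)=(4 9 8)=[0, 1, 2, 3, 9, 5, 6, 7, 4, 8]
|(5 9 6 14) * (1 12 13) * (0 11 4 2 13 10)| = |(0 11 4 2 13 1 12 10)(5 9 6 14)| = 8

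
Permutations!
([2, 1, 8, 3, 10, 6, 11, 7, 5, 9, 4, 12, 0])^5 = (0 11 5 2 12 6 8)(4 10)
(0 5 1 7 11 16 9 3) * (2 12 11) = (0 5 1 7 2 12 11 16 9 3) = [5, 7, 12, 0, 4, 1, 6, 2, 8, 3, 10, 16, 11, 13, 14, 15, 9]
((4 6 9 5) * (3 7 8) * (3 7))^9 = ((4 6 9 5)(7 8))^9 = (4 6 9 5)(7 8)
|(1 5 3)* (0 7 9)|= |(0 7 9)(1 5 3)|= 3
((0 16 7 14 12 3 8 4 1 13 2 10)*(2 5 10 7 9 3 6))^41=(0 16 9 3 8 4 1 13 5 10)(2 7 14 12 6)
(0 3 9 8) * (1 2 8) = [3, 2, 8, 9, 4, 5, 6, 7, 0, 1] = (0 3 9 1 2 8)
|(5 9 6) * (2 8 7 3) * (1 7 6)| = 8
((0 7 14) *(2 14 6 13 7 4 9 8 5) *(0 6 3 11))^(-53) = ((0 4 9 8 5 2 14 6 13 7 3 11))^(-53) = (0 6 9 7 5 11 14 4 13 8 3 2)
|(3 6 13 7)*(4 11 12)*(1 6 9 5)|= 21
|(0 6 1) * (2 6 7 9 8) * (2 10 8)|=6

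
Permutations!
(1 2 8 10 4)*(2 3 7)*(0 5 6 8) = [5, 3, 0, 7, 1, 6, 8, 2, 10, 9, 4] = (0 5 6 8 10 4 1 3 7 2)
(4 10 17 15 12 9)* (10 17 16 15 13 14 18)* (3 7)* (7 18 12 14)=(3 18 10 16 15 14 12 9 4 17 13 7)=[0, 1, 2, 18, 17, 5, 6, 3, 8, 4, 16, 11, 9, 7, 12, 14, 15, 13, 10]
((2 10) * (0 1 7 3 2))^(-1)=(0 10 2 3 7 1)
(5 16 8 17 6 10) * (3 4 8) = (3 4 8 17 6 10 5 16) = [0, 1, 2, 4, 8, 16, 10, 7, 17, 9, 5, 11, 12, 13, 14, 15, 3, 6]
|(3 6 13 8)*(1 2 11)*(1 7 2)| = |(2 11 7)(3 6 13 8)| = 12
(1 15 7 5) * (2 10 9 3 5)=(1 15 7 2 10 9 3 5)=[0, 15, 10, 5, 4, 1, 6, 2, 8, 3, 9, 11, 12, 13, 14, 7]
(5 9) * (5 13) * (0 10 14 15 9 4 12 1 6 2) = (0 10 14 15 9 13 5 4 12 1 6 2) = [10, 6, 0, 3, 12, 4, 2, 7, 8, 13, 14, 11, 1, 5, 15, 9]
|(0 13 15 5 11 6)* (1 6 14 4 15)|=20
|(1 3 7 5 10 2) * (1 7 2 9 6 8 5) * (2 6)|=|(1 3 6 8 5 10 9 2 7)|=9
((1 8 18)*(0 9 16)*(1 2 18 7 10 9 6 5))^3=(0 1 10)(2 18)(5 7 16)(6 8 9)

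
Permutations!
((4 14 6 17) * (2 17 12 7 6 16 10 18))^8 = (2 17 4 14 16 10 18)(6 7 12) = ((2 17 4 14 16 10 18)(6 12 7))^8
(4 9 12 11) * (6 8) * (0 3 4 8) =(0 3 4 9 12 11 8 6) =[3, 1, 2, 4, 9, 5, 0, 7, 6, 12, 10, 8, 11]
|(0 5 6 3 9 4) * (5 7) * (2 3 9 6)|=8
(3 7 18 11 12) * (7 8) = [0, 1, 2, 8, 4, 5, 6, 18, 7, 9, 10, 12, 3, 13, 14, 15, 16, 17, 11] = (3 8 7 18 11 12)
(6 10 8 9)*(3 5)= (3 5)(6 10 8 9)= [0, 1, 2, 5, 4, 3, 10, 7, 9, 6, 8]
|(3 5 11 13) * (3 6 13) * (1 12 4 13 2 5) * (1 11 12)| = 6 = |(2 5 12 4 13 6)(3 11)|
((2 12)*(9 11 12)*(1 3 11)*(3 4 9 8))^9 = (2 12 11 3 8) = ((1 4 9)(2 8 3 11 12))^9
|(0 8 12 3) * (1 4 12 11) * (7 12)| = |(0 8 11 1 4 7 12 3)| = 8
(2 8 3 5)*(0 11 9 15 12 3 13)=(0 11 9 15 12 3 5 2 8 13)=[11, 1, 8, 5, 4, 2, 6, 7, 13, 15, 10, 9, 3, 0, 14, 12]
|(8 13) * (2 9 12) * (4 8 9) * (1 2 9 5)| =6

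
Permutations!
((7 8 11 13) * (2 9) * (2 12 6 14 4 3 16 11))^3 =((2 9 12 6 14 4 3 16 11 13 7 8))^3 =(2 6 3 13)(4 11 8 12)(7 9 14 16)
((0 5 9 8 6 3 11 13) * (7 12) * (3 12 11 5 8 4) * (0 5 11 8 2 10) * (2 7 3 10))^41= ((0 7 8 6 12 3 11 13 5 9 4 10))^41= (0 3 4 6 5 7 11 10 12 9 8 13)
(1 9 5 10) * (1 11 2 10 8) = [0, 9, 10, 3, 4, 8, 6, 7, 1, 5, 11, 2] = (1 9 5 8)(2 10 11)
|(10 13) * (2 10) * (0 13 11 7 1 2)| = 10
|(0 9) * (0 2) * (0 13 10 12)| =|(0 9 2 13 10 12)| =6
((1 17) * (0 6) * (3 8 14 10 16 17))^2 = (1 8 10 17 3 14 16)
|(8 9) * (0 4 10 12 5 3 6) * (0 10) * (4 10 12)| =|(0 10 4)(3 6 12 5)(8 9)| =12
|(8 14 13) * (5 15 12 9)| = 12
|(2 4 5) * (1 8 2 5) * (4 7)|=|(1 8 2 7 4)|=5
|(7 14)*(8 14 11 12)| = |(7 11 12 8 14)| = 5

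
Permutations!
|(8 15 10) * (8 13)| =4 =|(8 15 10 13)|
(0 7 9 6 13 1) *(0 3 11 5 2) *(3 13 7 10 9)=(0 10 9 6 7 3 11 5 2)(1 13)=[10, 13, 0, 11, 4, 2, 7, 3, 8, 6, 9, 5, 12, 1]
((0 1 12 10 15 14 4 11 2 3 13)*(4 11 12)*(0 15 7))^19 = (0 1 4 12 10 7)(2 3 13 15 14 11)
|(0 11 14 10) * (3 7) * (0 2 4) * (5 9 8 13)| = 12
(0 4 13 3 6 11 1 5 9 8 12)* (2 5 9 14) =[4, 9, 5, 6, 13, 14, 11, 7, 12, 8, 10, 1, 0, 3, 2] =(0 4 13 3 6 11 1 9 8 12)(2 5 14)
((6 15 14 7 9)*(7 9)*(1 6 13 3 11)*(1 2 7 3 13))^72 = ((1 6 15 14 9)(2 7 3 11))^72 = (1 15 9 6 14)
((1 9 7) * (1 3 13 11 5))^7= (13)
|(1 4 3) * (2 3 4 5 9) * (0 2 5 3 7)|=6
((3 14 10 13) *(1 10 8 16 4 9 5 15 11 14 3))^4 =((1 10 13)(4 9 5 15 11 14 8 16))^4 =(1 10 13)(4 11)(5 8)(9 14)(15 16)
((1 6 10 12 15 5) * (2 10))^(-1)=(1 5 15 12 10 2 6)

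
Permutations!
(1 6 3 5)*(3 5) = (1 6 5) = [0, 6, 2, 3, 4, 1, 5]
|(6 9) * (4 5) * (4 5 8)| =2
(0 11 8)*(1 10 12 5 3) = (0 11 8)(1 10 12 5 3) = [11, 10, 2, 1, 4, 3, 6, 7, 0, 9, 12, 8, 5]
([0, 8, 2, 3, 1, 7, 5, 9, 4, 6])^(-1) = (1 4 8)(5 6 9 7)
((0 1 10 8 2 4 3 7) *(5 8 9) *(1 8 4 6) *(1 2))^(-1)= (0 7 3 4 5 9 10 1 8)(2 6)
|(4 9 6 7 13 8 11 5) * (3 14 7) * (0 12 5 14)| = 35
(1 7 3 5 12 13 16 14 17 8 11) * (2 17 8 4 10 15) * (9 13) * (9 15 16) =[0, 7, 17, 5, 10, 12, 6, 3, 11, 13, 16, 1, 15, 9, 8, 2, 14, 4] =(1 7 3 5 12 15 2 17 4 10 16 14 8 11)(9 13)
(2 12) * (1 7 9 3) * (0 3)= [3, 7, 12, 1, 4, 5, 6, 9, 8, 0, 10, 11, 2]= (0 3 1 7 9)(2 12)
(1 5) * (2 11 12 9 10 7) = (1 5)(2 11 12 9 10 7) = [0, 5, 11, 3, 4, 1, 6, 2, 8, 10, 7, 12, 9]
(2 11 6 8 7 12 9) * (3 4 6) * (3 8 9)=(2 11 8 7 12 3 4 6 9)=[0, 1, 11, 4, 6, 5, 9, 12, 7, 2, 10, 8, 3]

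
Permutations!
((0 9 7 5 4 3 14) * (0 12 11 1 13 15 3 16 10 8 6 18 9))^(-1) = (1 11 12 14 3 15 13)(4 5 7 9 18 6 8 10 16)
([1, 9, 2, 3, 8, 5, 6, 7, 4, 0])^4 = (0 1 9)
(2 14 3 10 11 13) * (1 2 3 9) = [0, 2, 14, 10, 4, 5, 6, 7, 8, 1, 11, 13, 12, 3, 9] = (1 2 14 9)(3 10 11 13)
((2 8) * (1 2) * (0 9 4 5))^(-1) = ((0 9 4 5)(1 2 8))^(-1) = (0 5 4 9)(1 8 2)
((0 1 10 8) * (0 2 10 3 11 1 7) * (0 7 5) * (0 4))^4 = ((0 5 4)(1 3 11)(2 10 8))^4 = (0 5 4)(1 3 11)(2 10 8)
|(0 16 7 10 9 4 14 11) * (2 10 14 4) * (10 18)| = 20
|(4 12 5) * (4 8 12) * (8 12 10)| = |(5 12)(8 10)| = 2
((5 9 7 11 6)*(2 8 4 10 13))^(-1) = (2 13 10 4 8)(5 6 11 7 9)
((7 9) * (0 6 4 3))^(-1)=((0 6 4 3)(7 9))^(-1)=(0 3 4 6)(7 9)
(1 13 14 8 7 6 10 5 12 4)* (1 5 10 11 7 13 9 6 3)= (1 9 6 11 7 3)(4 5 12)(8 13 14)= [0, 9, 2, 1, 5, 12, 11, 3, 13, 6, 10, 7, 4, 14, 8]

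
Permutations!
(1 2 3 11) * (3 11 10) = [0, 2, 11, 10, 4, 5, 6, 7, 8, 9, 3, 1] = (1 2 11)(3 10)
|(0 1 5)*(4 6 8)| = 3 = |(0 1 5)(4 6 8)|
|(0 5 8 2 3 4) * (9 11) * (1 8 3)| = 12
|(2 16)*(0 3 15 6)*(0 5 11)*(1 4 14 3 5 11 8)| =10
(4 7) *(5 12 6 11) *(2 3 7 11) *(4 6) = (2 3 7 6)(4 11 5 12) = [0, 1, 3, 7, 11, 12, 2, 6, 8, 9, 10, 5, 4]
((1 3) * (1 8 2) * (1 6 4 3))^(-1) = (2 8 3 4 6)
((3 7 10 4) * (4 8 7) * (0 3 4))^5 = (0 3)(7 8 10)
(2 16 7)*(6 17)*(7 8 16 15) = (2 15 7)(6 17)(8 16) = [0, 1, 15, 3, 4, 5, 17, 2, 16, 9, 10, 11, 12, 13, 14, 7, 8, 6]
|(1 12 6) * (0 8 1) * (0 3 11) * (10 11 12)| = 15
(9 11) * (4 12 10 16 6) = [0, 1, 2, 3, 12, 5, 4, 7, 8, 11, 16, 9, 10, 13, 14, 15, 6] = (4 12 10 16 6)(9 11)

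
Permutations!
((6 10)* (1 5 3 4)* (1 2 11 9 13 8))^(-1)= (1 8 13 9 11 2 4 3 5)(6 10)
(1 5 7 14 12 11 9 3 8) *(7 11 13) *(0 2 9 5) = (0 2 9 3 8 1)(5 11)(7 14 12 13) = [2, 0, 9, 8, 4, 11, 6, 14, 1, 3, 10, 5, 13, 7, 12]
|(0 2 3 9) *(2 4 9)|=|(0 4 9)(2 3)|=6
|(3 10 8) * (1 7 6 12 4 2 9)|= |(1 7 6 12 4 2 9)(3 10 8)|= 21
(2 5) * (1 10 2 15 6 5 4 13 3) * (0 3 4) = (0 3 1 10 2)(4 13)(5 15 6) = [3, 10, 0, 1, 13, 15, 5, 7, 8, 9, 2, 11, 12, 4, 14, 6]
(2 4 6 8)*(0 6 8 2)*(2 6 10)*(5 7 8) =(0 10 2 4 5 7 8) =[10, 1, 4, 3, 5, 7, 6, 8, 0, 9, 2]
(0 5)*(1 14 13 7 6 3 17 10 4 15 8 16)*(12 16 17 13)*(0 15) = (0 5 15 8 17 10 4)(1 14 12 16)(3 13 7 6) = [5, 14, 2, 13, 0, 15, 3, 6, 17, 9, 4, 11, 16, 7, 12, 8, 1, 10]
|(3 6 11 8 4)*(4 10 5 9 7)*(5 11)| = 6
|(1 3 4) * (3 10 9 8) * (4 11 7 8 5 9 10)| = |(1 4)(3 11 7 8)(5 9)| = 4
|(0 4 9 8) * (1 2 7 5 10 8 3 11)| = |(0 4 9 3 11 1 2 7 5 10 8)| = 11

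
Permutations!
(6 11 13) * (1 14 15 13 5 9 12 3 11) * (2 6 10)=[0, 14, 6, 11, 4, 9, 1, 7, 8, 12, 2, 5, 3, 10, 15, 13]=(1 14 15 13 10 2 6)(3 11 5 9 12)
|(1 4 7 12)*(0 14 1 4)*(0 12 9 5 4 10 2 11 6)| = |(0 14 1 12 10 2 11 6)(4 7 9 5)| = 8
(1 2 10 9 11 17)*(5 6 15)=(1 2 10 9 11 17)(5 6 15)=[0, 2, 10, 3, 4, 6, 15, 7, 8, 11, 9, 17, 12, 13, 14, 5, 16, 1]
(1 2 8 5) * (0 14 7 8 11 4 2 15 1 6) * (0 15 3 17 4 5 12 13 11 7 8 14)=[0, 3, 7, 17, 2, 6, 15, 14, 12, 9, 10, 5, 13, 11, 8, 1, 16, 4]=(1 3 17 4 2 7 14 8 12 13 11 5 6 15)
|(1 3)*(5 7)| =2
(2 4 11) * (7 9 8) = [0, 1, 4, 3, 11, 5, 6, 9, 7, 8, 10, 2] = (2 4 11)(7 9 8)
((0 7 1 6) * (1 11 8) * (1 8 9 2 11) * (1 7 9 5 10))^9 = ((0 9 2 11 5 10 1 6))^9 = (0 9 2 11 5 10 1 6)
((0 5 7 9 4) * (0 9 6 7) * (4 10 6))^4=((0 5)(4 9 10 6 7))^4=(4 7 6 10 9)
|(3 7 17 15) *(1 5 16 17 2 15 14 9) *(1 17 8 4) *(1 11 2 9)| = 13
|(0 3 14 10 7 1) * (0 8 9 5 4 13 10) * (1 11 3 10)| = |(0 10 7 11 3 14)(1 8 9 5 4 13)| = 6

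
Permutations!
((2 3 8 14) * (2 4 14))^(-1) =((2 3 8)(4 14))^(-1) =(2 8 3)(4 14)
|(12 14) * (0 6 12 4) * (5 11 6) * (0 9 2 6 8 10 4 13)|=12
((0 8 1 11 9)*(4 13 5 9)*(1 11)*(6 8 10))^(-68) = (0 11 9 8 5 6 13 10 4)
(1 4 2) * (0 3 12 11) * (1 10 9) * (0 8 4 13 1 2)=(0 3 12 11 8 4)(1 13)(2 10 9)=[3, 13, 10, 12, 0, 5, 6, 7, 4, 2, 9, 8, 11, 1]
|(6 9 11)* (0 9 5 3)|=|(0 9 11 6 5 3)|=6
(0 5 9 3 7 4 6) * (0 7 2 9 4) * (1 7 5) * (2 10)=(0 1 7)(2 9 3 10)(4 6 5)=[1, 7, 9, 10, 6, 4, 5, 0, 8, 3, 2]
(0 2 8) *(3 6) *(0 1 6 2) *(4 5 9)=(1 6 3 2 8)(4 5 9)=[0, 6, 8, 2, 5, 9, 3, 7, 1, 4]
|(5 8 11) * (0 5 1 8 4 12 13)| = |(0 5 4 12 13)(1 8 11)| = 15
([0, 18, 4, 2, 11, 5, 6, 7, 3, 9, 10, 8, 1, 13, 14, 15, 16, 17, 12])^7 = [0, 18, 11, 4, 8, 5, 6, 7, 2, 9, 10, 3, 1, 13, 14, 15, 16, 17, 12]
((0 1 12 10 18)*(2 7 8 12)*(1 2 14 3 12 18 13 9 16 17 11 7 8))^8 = ((0 2 8 18)(1 14 3 12 10 13 9 16 17 11 7))^8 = (18)(1 17 13 3 7 16 10 14 11 9 12)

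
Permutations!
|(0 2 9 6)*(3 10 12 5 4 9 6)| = 6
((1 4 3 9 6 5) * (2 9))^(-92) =(1 5 6 9 2 3 4)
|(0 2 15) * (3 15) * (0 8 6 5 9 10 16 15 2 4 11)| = 42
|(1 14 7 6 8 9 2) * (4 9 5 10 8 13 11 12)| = |(1 14 7 6 13 11 12 4 9 2)(5 10 8)| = 30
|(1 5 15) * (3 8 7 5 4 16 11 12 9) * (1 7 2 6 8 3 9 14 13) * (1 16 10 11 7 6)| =|(1 4 10 11 12 14 13 16 7 5 15 6 8 2)| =14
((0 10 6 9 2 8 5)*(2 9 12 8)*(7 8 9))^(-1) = (0 5 8 7 9 12 6 10)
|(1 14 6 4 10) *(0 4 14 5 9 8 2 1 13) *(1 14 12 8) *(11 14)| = |(0 4 10 13)(1 5 9)(2 11 14 6 12 8)| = 12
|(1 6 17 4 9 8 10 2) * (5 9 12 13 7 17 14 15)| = 45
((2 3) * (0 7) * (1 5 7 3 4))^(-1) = ((0 3 2 4 1 5 7))^(-1) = (0 7 5 1 4 2 3)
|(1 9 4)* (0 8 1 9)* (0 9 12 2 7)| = 8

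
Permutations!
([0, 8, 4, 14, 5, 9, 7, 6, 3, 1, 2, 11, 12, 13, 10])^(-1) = (1 9 5 4 2 10 14 3 8)(6 7)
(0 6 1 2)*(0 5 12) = (0 6 1 2 5 12) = [6, 2, 5, 3, 4, 12, 1, 7, 8, 9, 10, 11, 0]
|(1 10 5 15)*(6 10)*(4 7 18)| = |(1 6 10 5 15)(4 7 18)| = 15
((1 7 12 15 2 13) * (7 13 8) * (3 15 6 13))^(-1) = (1 13 6 12 7 8 2 15 3)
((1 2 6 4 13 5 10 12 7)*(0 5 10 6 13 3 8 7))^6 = (0 7)(1 5)(2 6)(3 10)(4 13)(8 12)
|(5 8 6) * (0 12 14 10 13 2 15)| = 21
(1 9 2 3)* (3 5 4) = (1 9 2 5 4 3) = [0, 9, 5, 1, 3, 4, 6, 7, 8, 2]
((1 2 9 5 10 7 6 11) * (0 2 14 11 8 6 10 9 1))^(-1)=((0 2 1 14 11)(5 9)(6 8)(7 10))^(-1)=(0 11 14 1 2)(5 9)(6 8)(7 10)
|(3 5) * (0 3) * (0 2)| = 4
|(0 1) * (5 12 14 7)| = |(0 1)(5 12 14 7)| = 4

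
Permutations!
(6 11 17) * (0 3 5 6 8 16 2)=(0 3 5 6 11 17 8 16 2)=[3, 1, 0, 5, 4, 6, 11, 7, 16, 9, 10, 17, 12, 13, 14, 15, 2, 8]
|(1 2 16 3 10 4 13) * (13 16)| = |(1 2 13)(3 10 4 16)| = 12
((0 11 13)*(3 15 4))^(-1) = ((0 11 13)(3 15 4))^(-1) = (0 13 11)(3 4 15)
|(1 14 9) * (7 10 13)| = 3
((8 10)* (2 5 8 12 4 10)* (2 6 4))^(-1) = ((2 5 8 6 4 10 12))^(-1) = (2 12 10 4 6 8 5)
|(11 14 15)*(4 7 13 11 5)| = 7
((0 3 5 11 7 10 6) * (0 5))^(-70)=(11)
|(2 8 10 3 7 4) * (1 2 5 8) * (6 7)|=|(1 2)(3 6 7 4 5 8 10)|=14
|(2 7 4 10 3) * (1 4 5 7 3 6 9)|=|(1 4 10 6 9)(2 3)(5 7)|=10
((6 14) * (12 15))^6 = (15)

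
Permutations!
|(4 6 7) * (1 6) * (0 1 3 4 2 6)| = |(0 1)(2 6 7)(3 4)| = 6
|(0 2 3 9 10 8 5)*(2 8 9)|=6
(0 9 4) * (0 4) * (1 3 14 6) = (0 9)(1 3 14 6) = [9, 3, 2, 14, 4, 5, 1, 7, 8, 0, 10, 11, 12, 13, 6]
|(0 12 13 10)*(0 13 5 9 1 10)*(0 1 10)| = |(0 12 5 9 10 13 1)| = 7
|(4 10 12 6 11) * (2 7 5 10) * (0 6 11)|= 14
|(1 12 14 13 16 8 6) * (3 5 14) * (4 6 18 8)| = |(1 12 3 5 14 13 16 4 6)(8 18)| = 18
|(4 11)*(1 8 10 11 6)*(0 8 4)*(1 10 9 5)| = 9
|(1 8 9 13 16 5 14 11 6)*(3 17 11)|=|(1 8 9 13 16 5 14 3 17 11 6)|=11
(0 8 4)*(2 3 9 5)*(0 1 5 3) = (0 8 4 1 5 2)(3 9) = [8, 5, 0, 9, 1, 2, 6, 7, 4, 3]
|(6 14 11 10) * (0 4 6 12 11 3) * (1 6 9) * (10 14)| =10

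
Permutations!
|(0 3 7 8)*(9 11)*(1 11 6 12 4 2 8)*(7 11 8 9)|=30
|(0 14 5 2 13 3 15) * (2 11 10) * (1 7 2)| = |(0 14 5 11 10 1 7 2 13 3 15)| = 11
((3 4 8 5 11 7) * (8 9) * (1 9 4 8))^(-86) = ((1 9)(3 8 5 11 7))^(-86) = (3 7 11 5 8)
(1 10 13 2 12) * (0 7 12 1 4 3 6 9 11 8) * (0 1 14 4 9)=(0 7 12 9 11 8 1 10 13 2 14 4 3 6)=[7, 10, 14, 6, 3, 5, 0, 12, 1, 11, 13, 8, 9, 2, 4]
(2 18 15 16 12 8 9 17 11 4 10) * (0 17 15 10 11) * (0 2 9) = [17, 1, 18, 3, 11, 5, 6, 7, 0, 15, 9, 4, 8, 13, 14, 16, 12, 2, 10] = (0 17 2 18 10 9 15 16 12 8)(4 11)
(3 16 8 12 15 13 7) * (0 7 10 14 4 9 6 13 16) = (0 7 3)(4 9 6 13 10 14)(8 12 15 16) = [7, 1, 2, 0, 9, 5, 13, 3, 12, 6, 14, 11, 15, 10, 4, 16, 8]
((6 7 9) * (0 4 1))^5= ((0 4 1)(6 7 9))^5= (0 1 4)(6 9 7)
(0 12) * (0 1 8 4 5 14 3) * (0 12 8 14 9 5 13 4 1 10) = (0 8 1 14 3 12 10)(4 13)(5 9) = [8, 14, 2, 12, 13, 9, 6, 7, 1, 5, 0, 11, 10, 4, 3]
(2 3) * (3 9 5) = (2 9 5 3) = [0, 1, 9, 2, 4, 3, 6, 7, 8, 5]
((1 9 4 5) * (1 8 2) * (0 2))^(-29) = ((0 2 1 9 4 5 8))^(-29) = (0 8 5 4 9 1 2)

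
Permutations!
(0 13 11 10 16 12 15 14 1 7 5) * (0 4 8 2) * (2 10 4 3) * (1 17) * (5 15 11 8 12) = (0 13 8 10 16 5 3 2)(1 7 15 14 17)(4 12 11) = [13, 7, 0, 2, 12, 3, 6, 15, 10, 9, 16, 4, 11, 8, 17, 14, 5, 1]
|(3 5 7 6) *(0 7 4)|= 6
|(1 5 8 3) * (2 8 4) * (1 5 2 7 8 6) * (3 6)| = 8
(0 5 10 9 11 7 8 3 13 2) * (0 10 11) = [5, 1, 10, 13, 4, 11, 6, 8, 3, 0, 9, 7, 12, 2] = (0 5 11 7 8 3 13 2 10 9)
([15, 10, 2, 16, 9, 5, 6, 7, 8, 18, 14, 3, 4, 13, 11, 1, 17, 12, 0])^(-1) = [18, 15, 2, 11, 12, 5, 6, 7, 8, 4, 1, 14, 17, 13, 10, 0, 3, 16, 9]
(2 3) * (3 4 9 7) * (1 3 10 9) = [0, 3, 4, 2, 1, 5, 6, 10, 8, 7, 9] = (1 3 2 4)(7 10 9)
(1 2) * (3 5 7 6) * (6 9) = (1 2)(3 5 7 9 6) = [0, 2, 1, 5, 4, 7, 3, 9, 8, 6]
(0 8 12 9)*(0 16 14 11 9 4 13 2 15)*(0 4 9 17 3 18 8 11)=(0 11 17 3 18 8 12 9 16 14)(2 15 4 13)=[11, 1, 15, 18, 13, 5, 6, 7, 12, 16, 10, 17, 9, 2, 0, 4, 14, 3, 8]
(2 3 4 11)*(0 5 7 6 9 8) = [5, 1, 3, 4, 11, 7, 9, 6, 0, 8, 10, 2] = (0 5 7 6 9 8)(2 3 4 11)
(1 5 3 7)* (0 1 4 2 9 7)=[1, 5, 9, 0, 2, 3, 6, 4, 8, 7]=(0 1 5 3)(2 9 7 4)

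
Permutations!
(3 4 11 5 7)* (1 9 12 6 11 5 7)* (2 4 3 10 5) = (1 9 12 6 11 7 10 5)(2 4) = [0, 9, 4, 3, 2, 1, 11, 10, 8, 12, 5, 7, 6]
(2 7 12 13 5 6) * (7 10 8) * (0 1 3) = (0 1 3)(2 10 8 7 12 13 5 6) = [1, 3, 10, 0, 4, 6, 2, 12, 7, 9, 8, 11, 13, 5]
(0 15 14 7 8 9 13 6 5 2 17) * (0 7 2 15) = (2 17 7 8 9 13 6 5 15 14) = [0, 1, 17, 3, 4, 15, 5, 8, 9, 13, 10, 11, 12, 6, 2, 14, 16, 7]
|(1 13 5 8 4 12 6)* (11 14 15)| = |(1 13 5 8 4 12 6)(11 14 15)| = 21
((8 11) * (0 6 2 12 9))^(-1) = (0 9 12 2 6)(8 11)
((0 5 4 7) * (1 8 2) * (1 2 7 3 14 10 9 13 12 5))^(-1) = ((0 1 8 7)(3 14 10 9 13 12 5 4))^(-1) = (0 7 8 1)(3 4 5 12 13 9 10 14)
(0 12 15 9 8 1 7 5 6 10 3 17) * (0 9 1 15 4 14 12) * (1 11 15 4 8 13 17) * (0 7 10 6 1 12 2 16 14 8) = (0 7 5 1 10 3 12)(2 16 14)(4 8)(9 13 17)(11 15) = [7, 10, 16, 12, 8, 1, 6, 5, 4, 13, 3, 15, 0, 17, 2, 11, 14, 9]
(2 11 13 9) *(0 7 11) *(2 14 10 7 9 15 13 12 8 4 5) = (0 9 14 10 7 11 12 8 4 5 2)(13 15) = [9, 1, 0, 3, 5, 2, 6, 11, 4, 14, 7, 12, 8, 15, 10, 13]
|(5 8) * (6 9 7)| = 6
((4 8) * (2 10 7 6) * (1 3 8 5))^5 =(2 10 7 6)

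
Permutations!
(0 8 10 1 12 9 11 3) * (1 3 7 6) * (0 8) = [0, 12, 2, 8, 4, 5, 1, 6, 10, 11, 3, 7, 9] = (1 12 9 11 7 6)(3 8 10)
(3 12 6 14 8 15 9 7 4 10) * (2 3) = [0, 1, 3, 12, 10, 5, 14, 4, 15, 7, 2, 11, 6, 13, 8, 9] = (2 3 12 6 14 8 15 9 7 4 10)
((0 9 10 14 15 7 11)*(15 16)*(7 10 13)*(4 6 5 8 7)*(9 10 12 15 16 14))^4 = ((16)(0 10 9 13 4 6 5 8 7 11)(12 15))^4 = (16)(0 4 7 9 5)(6 11 13 8 10)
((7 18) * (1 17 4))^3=(7 18)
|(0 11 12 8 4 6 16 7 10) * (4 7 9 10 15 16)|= 18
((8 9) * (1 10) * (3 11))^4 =((1 10)(3 11)(8 9))^4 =(11)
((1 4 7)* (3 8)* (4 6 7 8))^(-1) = (1 7 6)(3 8 4)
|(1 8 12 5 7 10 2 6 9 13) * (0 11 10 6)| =8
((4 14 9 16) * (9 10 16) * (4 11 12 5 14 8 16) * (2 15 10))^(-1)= (2 14 5 12 11 16 8 4 10 15)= ((2 15 10 4 8 16 11 12 5 14))^(-1)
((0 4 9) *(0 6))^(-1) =((0 4 9 6))^(-1) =(0 6 9 4)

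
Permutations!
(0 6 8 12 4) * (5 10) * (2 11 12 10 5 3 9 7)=(0 6 8 10 3 9 7 2 11 12 4)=[6, 1, 11, 9, 0, 5, 8, 2, 10, 7, 3, 12, 4]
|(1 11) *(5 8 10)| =|(1 11)(5 8 10)| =6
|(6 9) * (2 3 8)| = |(2 3 8)(6 9)| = 6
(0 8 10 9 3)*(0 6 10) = (0 8)(3 6 10 9) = [8, 1, 2, 6, 4, 5, 10, 7, 0, 3, 9]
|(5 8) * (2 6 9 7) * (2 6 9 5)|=|(2 9 7 6 5 8)|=6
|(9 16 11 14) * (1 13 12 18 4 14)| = 9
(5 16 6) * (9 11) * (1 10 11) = (1 10 11 9)(5 16 6) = [0, 10, 2, 3, 4, 16, 5, 7, 8, 1, 11, 9, 12, 13, 14, 15, 6]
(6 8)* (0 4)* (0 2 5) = (0 4 2 5)(6 8) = [4, 1, 5, 3, 2, 0, 8, 7, 6]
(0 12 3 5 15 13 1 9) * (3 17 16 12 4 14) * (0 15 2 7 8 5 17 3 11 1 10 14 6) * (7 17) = (0 4 6)(1 9 15 13 10 14 11)(2 17 16 12 3 7 8 5) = [4, 9, 17, 7, 6, 2, 0, 8, 5, 15, 14, 1, 3, 10, 11, 13, 12, 16]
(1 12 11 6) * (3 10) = [0, 12, 2, 10, 4, 5, 1, 7, 8, 9, 3, 6, 11] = (1 12 11 6)(3 10)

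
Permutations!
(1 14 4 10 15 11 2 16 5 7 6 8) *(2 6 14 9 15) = [0, 9, 16, 3, 10, 7, 8, 14, 1, 15, 2, 6, 12, 13, 4, 11, 5] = (1 9 15 11 6 8)(2 16 5 7 14 4 10)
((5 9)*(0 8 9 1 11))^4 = ((0 8 9 5 1 11))^4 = (0 1 9)(5 8 11)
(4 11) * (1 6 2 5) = [0, 6, 5, 3, 11, 1, 2, 7, 8, 9, 10, 4] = (1 6 2 5)(4 11)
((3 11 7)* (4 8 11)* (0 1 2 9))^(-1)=(0 9 2 1)(3 7 11 8 4)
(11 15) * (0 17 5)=[17, 1, 2, 3, 4, 0, 6, 7, 8, 9, 10, 15, 12, 13, 14, 11, 16, 5]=(0 17 5)(11 15)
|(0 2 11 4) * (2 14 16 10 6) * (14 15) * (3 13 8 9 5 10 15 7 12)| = |(0 7 12 3 13 8 9 5 10 6 2 11 4)(14 16 15)| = 39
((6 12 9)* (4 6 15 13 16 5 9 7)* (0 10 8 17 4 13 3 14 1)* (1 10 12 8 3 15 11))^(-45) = (4 17 8 6) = ((0 12 7 13 16 5 9 11 1)(3 14 10)(4 6 8 17))^(-45)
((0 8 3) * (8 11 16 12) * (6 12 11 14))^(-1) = ((0 14 6 12 8 3)(11 16))^(-1) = (0 3 8 12 6 14)(11 16)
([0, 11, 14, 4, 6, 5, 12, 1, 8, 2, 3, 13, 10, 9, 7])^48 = (1 7 14 2 9 13 11)(3 12 4 10 6)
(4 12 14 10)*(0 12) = (0 12 14 10 4) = [12, 1, 2, 3, 0, 5, 6, 7, 8, 9, 4, 11, 14, 13, 10]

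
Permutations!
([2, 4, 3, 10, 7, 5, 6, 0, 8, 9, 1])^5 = [4, 3, 7, 0, 10, 5, 6, 1, 8, 9, 2]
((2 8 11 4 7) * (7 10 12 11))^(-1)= (2 7 8)(4 11 12 10)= ((2 8 7)(4 10 12 11))^(-1)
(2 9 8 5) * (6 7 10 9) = (2 6 7 10 9 8 5) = [0, 1, 6, 3, 4, 2, 7, 10, 5, 8, 9]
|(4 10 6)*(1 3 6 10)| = |(10)(1 3 6 4)| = 4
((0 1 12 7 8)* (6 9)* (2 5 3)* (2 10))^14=(0 8 7 12 1)(2 3)(5 10)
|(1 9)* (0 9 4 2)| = |(0 9 1 4 2)| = 5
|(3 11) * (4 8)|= |(3 11)(4 8)|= 2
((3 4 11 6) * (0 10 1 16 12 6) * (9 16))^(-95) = (0 12)(1 3)(4 9)(6 10)(11 16) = ((0 10 1 9 16 12 6 3 4 11))^(-95)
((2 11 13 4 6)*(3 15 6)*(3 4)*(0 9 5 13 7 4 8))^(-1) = (0 8 4 7 11 2 6 15 3 13 5 9)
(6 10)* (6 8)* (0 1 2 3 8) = (0 1 2 3 8 6 10) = [1, 2, 3, 8, 4, 5, 10, 7, 6, 9, 0]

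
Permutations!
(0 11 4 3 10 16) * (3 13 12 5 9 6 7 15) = (0 11 4 13 12 5 9 6 7 15 3 10 16) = [11, 1, 2, 10, 13, 9, 7, 15, 8, 6, 16, 4, 5, 12, 14, 3, 0]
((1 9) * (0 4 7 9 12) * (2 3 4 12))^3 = (0 12)(1 4)(2 7)(3 9)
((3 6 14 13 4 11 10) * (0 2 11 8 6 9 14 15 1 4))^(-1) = (0 13 14 9 3 10 11 2)(1 15 6 8 4)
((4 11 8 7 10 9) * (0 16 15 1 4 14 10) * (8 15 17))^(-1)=((0 16 17 8 7)(1 4 11 15)(9 14 10))^(-1)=(0 7 8 17 16)(1 15 11 4)(9 10 14)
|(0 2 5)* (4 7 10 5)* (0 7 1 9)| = 15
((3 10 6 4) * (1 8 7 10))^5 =(1 4 10 8 3 6 7)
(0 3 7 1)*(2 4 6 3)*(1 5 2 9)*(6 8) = (0 9 1)(2 4 8 6 3 7 5) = [9, 0, 4, 7, 8, 2, 3, 5, 6, 1]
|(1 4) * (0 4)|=3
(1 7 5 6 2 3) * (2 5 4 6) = [0, 7, 3, 1, 6, 2, 5, 4] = (1 7 4 6 5 2 3)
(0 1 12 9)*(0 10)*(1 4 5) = (0 4 5 1 12 9 10) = [4, 12, 2, 3, 5, 1, 6, 7, 8, 10, 0, 11, 9]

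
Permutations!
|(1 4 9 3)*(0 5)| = 4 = |(0 5)(1 4 9 3)|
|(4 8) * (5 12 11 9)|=|(4 8)(5 12 11 9)|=4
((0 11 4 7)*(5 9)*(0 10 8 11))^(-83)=((4 7 10 8 11)(5 9))^(-83)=(4 10 11 7 8)(5 9)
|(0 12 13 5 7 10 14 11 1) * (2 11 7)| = |(0 12 13 5 2 11 1)(7 10 14)| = 21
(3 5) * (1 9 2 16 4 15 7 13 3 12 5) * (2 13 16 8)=(1 9 13 3)(2 8)(4 15 7 16)(5 12)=[0, 9, 8, 1, 15, 12, 6, 16, 2, 13, 10, 11, 5, 3, 14, 7, 4]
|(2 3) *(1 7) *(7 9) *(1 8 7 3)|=4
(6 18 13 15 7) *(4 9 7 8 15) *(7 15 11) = (4 9 15 8 11 7 6 18 13) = [0, 1, 2, 3, 9, 5, 18, 6, 11, 15, 10, 7, 12, 4, 14, 8, 16, 17, 13]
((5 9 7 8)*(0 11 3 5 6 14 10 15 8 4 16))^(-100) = (0 9)(3 4)(5 16)(7 11)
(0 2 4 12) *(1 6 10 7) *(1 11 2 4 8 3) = (0 4 12)(1 6 10 7 11 2 8 3) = [4, 6, 8, 1, 12, 5, 10, 11, 3, 9, 7, 2, 0]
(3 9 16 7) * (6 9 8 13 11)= (3 8 13 11 6 9 16 7)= [0, 1, 2, 8, 4, 5, 9, 3, 13, 16, 10, 6, 12, 11, 14, 15, 7]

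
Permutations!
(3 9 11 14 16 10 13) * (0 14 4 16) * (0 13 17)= [14, 1, 2, 9, 16, 5, 6, 7, 8, 11, 17, 4, 12, 3, 13, 15, 10, 0]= (0 14 13 3 9 11 4 16 10 17)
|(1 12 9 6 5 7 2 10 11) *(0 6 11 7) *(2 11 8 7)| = 6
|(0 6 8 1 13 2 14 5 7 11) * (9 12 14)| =12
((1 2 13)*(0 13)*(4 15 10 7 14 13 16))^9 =(0 2 1 13 14 7 10 15 4 16)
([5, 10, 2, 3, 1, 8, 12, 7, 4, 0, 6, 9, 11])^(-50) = [0, 1, 2, 3, 4, 5, 6, 7, 8, 9, 10, 11, 12]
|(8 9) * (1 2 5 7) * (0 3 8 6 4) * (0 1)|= 10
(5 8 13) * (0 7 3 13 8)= (0 7 3 13 5)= [7, 1, 2, 13, 4, 0, 6, 3, 8, 9, 10, 11, 12, 5]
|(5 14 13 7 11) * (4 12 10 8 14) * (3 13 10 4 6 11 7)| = |(3 13)(4 12)(5 6 11)(8 14 10)| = 6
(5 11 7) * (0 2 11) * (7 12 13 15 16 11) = (0 2 7 5)(11 12 13 15 16) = [2, 1, 7, 3, 4, 0, 6, 5, 8, 9, 10, 12, 13, 15, 14, 16, 11]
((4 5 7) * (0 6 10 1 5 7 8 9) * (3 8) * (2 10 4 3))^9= ((0 6 4 7 3 8 9)(1 5 2 10))^9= (0 4 3 9 6 7 8)(1 5 2 10)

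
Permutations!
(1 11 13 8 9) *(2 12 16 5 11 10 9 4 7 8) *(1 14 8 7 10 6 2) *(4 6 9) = (1 9 14 8 6 2 12 16 5 11 13)(4 10) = [0, 9, 12, 3, 10, 11, 2, 7, 6, 14, 4, 13, 16, 1, 8, 15, 5]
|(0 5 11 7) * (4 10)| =|(0 5 11 7)(4 10)| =4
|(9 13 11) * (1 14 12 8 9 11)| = |(1 14 12 8 9 13)| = 6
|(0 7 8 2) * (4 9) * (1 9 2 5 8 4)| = 4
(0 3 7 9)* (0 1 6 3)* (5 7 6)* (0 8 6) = (0 8 6 3)(1 5 7 9) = [8, 5, 2, 0, 4, 7, 3, 9, 6, 1]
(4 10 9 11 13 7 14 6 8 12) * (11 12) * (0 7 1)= (0 7 14 6 8 11 13 1)(4 10 9 12)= [7, 0, 2, 3, 10, 5, 8, 14, 11, 12, 9, 13, 4, 1, 6]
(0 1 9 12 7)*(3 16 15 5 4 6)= (0 1 9 12 7)(3 16 15 5 4 6)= [1, 9, 2, 16, 6, 4, 3, 0, 8, 12, 10, 11, 7, 13, 14, 5, 15]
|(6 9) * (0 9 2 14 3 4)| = 7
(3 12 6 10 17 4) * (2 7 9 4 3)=(2 7 9 4)(3 12 6 10 17)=[0, 1, 7, 12, 2, 5, 10, 9, 8, 4, 17, 11, 6, 13, 14, 15, 16, 3]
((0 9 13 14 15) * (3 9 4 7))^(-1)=(0 15 14 13 9 3 7 4)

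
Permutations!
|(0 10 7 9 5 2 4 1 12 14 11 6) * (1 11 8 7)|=13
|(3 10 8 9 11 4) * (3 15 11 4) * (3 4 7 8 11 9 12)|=|(3 10 11 4 15 9 7 8 12)|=9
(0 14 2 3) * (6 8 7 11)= (0 14 2 3)(6 8 7 11)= [14, 1, 3, 0, 4, 5, 8, 11, 7, 9, 10, 6, 12, 13, 2]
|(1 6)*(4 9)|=2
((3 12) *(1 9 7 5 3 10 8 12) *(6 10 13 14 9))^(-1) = (1 3 5 7 9 14 13 12 8 10 6)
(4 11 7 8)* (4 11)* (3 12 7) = (3 12 7 8 11) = [0, 1, 2, 12, 4, 5, 6, 8, 11, 9, 10, 3, 7]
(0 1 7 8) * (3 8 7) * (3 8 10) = [1, 8, 2, 10, 4, 5, 6, 7, 0, 9, 3] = (0 1 8)(3 10)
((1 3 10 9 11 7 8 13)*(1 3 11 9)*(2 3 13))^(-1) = ((13)(1 11 7 8 2 3 10))^(-1) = (13)(1 10 3 2 8 7 11)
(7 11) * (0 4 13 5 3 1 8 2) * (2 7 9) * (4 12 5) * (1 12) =(0 1 8 7 11 9 2)(3 12 5)(4 13) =[1, 8, 0, 12, 13, 3, 6, 11, 7, 2, 10, 9, 5, 4]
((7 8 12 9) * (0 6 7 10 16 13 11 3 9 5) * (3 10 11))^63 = (0 8)(3 10)(5 7)(6 12)(9 16)(11 13)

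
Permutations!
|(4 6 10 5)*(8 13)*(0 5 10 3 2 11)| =14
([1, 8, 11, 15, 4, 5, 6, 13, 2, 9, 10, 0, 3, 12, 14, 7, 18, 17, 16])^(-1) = [11, 0, 8, 12, 4, 5, 6, 15, 1, 9, 10, 2, 13, 7, 14, 3, 18, 17, 16]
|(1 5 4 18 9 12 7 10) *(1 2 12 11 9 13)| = 20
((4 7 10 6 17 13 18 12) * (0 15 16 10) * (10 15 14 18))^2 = (0 18 4)(6 13)(7 14 12)(10 17)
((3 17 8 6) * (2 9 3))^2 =((2 9 3 17 8 6))^2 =(2 3 8)(6 9 17)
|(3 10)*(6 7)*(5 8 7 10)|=6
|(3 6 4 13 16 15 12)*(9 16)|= 8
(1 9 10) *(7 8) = (1 9 10)(7 8) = [0, 9, 2, 3, 4, 5, 6, 8, 7, 10, 1]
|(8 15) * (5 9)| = 2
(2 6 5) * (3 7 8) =(2 6 5)(3 7 8) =[0, 1, 6, 7, 4, 2, 5, 8, 3]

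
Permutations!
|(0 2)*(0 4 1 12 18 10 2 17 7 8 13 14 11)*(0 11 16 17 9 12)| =|(0 9 12 18 10 2 4 1)(7 8 13 14 16 17)| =24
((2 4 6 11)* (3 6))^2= (2 3 11 4 6)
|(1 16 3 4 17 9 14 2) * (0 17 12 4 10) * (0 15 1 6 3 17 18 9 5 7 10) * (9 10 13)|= 30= |(0 18 10 15 1 16 17 5 7 13 9 14 2 6 3)(4 12)|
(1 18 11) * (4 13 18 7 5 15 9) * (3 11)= (1 7 5 15 9 4 13 18 3 11)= [0, 7, 2, 11, 13, 15, 6, 5, 8, 4, 10, 1, 12, 18, 14, 9, 16, 17, 3]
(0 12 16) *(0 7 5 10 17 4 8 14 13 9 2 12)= [0, 1, 12, 3, 8, 10, 6, 5, 14, 2, 17, 11, 16, 9, 13, 15, 7, 4]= (2 12 16 7 5 10 17 4 8 14 13 9)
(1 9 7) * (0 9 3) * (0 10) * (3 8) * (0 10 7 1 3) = [9, 8, 2, 7, 4, 5, 6, 3, 0, 1, 10] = (10)(0 9 1 8)(3 7)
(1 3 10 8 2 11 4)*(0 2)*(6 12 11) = (0 2 6 12 11 4 1 3 10 8) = [2, 3, 6, 10, 1, 5, 12, 7, 0, 9, 8, 4, 11]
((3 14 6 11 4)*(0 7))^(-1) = (0 7)(3 4 11 6 14)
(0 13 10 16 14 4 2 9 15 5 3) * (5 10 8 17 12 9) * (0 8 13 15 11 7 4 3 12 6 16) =[15, 1, 5, 8, 2, 12, 16, 4, 17, 11, 0, 7, 9, 13, 3, 10, 14, 6] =(0 15 10)(2 5 12 9 11 7 4)(3 8 17 6 16 14)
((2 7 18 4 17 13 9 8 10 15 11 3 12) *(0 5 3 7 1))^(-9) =(0 12)(1 3)(2 5)(4 17 13 9 8 10 15 11 7 18)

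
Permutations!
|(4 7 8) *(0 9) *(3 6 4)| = 10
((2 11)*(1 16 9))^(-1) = ((1 16 9)(2 11))^(-1) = (1 9 16)(2 11)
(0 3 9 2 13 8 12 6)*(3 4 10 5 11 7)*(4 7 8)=(0 7 3 9 2 13 4 10 5 11 8 12 6)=[7, 1, 13, 9, 10, 11, 0, 3, 12, 2, 5, 8, 6, 4]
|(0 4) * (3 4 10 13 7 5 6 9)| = |(0 10 13 7 5 6 9 3 4)| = 9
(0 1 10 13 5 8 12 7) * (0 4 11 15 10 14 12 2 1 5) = (0 5 8 2 1 14 12 7 4 11 15 10 13) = [5, 14, 1, 3, 11, 8, 6, 4, 2, 9, 13, 15, 7, 0, 12, 10]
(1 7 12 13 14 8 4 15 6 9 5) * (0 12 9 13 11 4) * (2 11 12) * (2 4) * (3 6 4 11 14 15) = (0 11 2 14 8)(1 7 9 5)(3 6 13 15 4) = [11, 7, 14, 6, 3, 1, 13, 9, 0, 5, 10, 2, 12, 15, 8, 4]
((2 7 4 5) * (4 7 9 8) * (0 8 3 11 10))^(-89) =((0 8 4 5 2 9 3 11 10))^(-89) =(0 8 4 5 2 9 3 11 10)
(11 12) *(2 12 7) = (2 12 11 7) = [0, 1, 12, 3, 4, 5, 6, 2, 8, 9, 10, 7, 11]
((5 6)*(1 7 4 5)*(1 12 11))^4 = ((1 7 4 5 6 12 11))^4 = (1 6 7 12 4 11 5)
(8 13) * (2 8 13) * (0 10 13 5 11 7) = (0 10 13 5 11 7)(2 8) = [10, 1, 8, 3, 4, 11, 6, 0, 2, 9, 13, 7, 12, 5]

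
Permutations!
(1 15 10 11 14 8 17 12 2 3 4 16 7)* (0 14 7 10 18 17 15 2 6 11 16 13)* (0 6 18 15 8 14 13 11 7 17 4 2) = (0 13 6 7 1)(2 3)(4 11 17 12 18)(10 16) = [13, 0, 3, 2, 11, 5, 7, 1, 8, 9, 16, 17, 18, 6, 14, 15, 10, 12, 4]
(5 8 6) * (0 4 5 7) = (0 4 5 8 6 7) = [4, 1, 2, 3, 5, 8, 7, 0, 6]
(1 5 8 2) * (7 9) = (1 5 8 2)(7 9) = [0, 5, 1, 3, 4, 8, 6, 9, 2, 7]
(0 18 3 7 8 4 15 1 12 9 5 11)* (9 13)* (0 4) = (0 18 3 7 8)(1 12 13 9 5 11 4 15) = [18, 12, 2, 7, 15, 11, 6, 8, 0, 5, 10, 4, 13, 9, 14, 1, 16, 17, 3]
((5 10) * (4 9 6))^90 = ((4 9 6)(5 10))^90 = (10)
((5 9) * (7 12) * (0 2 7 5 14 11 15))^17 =((0 2 7 12 5 9 14 11 15))^17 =(0 15 11 14 9 5 12 7 2)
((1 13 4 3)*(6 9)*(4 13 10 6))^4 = (13)(1 4 6)(3 9 10)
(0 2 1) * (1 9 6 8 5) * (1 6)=(0 2 9 1)(5 6 8)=[2, 0, 9, 3, 4, 6, 8, 7, 5, 1]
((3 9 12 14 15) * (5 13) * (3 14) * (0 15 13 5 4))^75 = (15)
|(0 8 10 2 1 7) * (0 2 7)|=6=|(0 8 10 7 2 1)|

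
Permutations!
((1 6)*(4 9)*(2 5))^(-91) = (1 6)(2 5)(4 9)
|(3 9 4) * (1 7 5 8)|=|(1 7 5 8)(3 9 4)|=12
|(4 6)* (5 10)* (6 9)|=|(4 9 6)(5 10)|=6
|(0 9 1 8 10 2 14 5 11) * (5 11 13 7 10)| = 11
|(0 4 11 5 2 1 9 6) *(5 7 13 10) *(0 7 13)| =11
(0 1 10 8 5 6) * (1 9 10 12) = (0 9 10 8 5 6)(1 12) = [9, 12, 2, 3, 4, 6, 0, 7, 5, 10, 8, 11, 1]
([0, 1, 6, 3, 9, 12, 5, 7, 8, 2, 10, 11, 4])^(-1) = (2 9 4 12 5 6)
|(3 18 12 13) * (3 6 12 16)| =3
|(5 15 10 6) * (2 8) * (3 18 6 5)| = |(2 8)(3 18 6)(5 15 10)| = 6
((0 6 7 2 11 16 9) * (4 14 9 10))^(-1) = ((0 6 7 2 11 16 10 4 14 9))^(-1) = (0 9 14 4 10 16 11 2 7 6)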